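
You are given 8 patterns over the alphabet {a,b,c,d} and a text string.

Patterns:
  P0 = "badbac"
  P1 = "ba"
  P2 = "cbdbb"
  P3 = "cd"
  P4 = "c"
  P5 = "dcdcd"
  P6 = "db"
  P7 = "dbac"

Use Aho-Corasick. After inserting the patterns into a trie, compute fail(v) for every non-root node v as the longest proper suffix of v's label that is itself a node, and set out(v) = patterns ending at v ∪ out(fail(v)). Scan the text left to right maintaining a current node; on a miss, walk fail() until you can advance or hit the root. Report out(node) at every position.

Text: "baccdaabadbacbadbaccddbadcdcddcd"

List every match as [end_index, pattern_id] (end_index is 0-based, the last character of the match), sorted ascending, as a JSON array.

Construct AC machine:
Trie nodes:
  n0 'ε': b→1 c→7 d→13
  n1 'b': a→2
  n2 'ba': d→3  ←P1
  n3 'bad': b→4
  n4 'badb': a→5
  n5 'badba': c→6
  n6 'badbac': ·  ←P0
  n7 'c': b→8 d→12  ←P4
  n8 'cb': d→9
  n9 'cbd': b→10
  n10 'cbdb': b→11
  n11 'cbdbb': ·  ←P2
  n12 'cd': ·  ←P3
  n13 'd': b→18 c→14
  n14 'dc': d→15
  n15 'dcd': c→16
  n16 'dcdc': d→17
  n17 'dcdcd': ·  ←P5
  n18 'db': a→19  ←P6
  n19 'dba': c→20
  n20 'dbac': ·  ←P7

BFS fail/out derivation:
  fail(1) 'b': from fail(0)=0 chase 'b': 0 ⇒ 0;  out=∅∪out(0)=∅
  fail(7) 'c': from fail(0)=0 chase 'c': 0 ⇒ 0;  out={4}∪out(0)={4}
  fail(13) 'd': from fail(0)=0 chase 'd': 0 ⇒ 0;  out=∅∪out(0)=∅
  fail(2) 'ba': from fail(1)=0 chase 'a': 0 ⇒ 0;  out={1}∪out(0)={1}
  fail(8) 'cb': from fail(7)=0 chase 'b': 0 ⇒ 1;  out=∅∪out(1)=∅
  fail(12) 'cd': from fail(7)=0 chase 'd': 0 ⇒ 13;  out={3}∪out(13)={3}
  fail(14) 'dc': from fail(13)=0 chase 'c': 0 ⇒ 7;  out=∅∪out(7)={4}
  fail(18) 'db': from fail(13)=0 chase 'b': 0 ⇒ 1;  out={6}∪out(1)={6}
  fail(3) 'bad': from fail(2)=0 chase 'd': 0 ⇒ 13;  out=∅∪out(13)=∅
  fail(9) 'cbd': from fail(8)=1 chase 'd': 1→0 ⇒ 13;  out=∅∪out(13)=∅
  fail(15) 'dcd': from fail(14)=7 chase 'd': 7 ⇒ 12;  out=∅∪out(12)={3}
  fail(19) 'dba': from fail(18)=1 chase 'a': 1 ⇒ 2;  out=∅∪out(2)={1}
  fail(4) 'badb': from fail(3)=13 chase 'b': 13 ⇒ 18;  out=∅∪out(18)={6}
  fail(10) 'cbdb': from fail(9)=13 chase 'b': 13 ⇒ 18;  out=∅∪out(18)={6}
  fail(16) 'dcdc': from fail(15)=12 chase 'c': 12→13 ⇒ 14;  out=∅∪out(14)={4}
  fail(20) 'dbac': from fail(19)=2 chase 'c': 2→0 ⇒ 7;  out={7}∪out(7)={4,7}
  fail(5) 'badba': from fail(4)=18 chase 'a': 18 ⇒ 19;  out=∅∪out(19)={1}
  fail(11) 'cbdbb': from fail(10)=18 chase 'b': 18→1→0 ⇒ 1;  out={2}∪out(1)={2}
  fail(17) 'dcdcd': from fail(16)=14 chase 'd': 14 ⇒ 15;  out={5}∪out(15)={3,5}
  fail(6) 'badbac': from fail(5)=19 chase 'c': 19 ⇒ 20;  out={0}∪out(20)={0,4,7}

Run:
[0] read 'b'  n0⇒n1
[1] read 'a'  n1⇒n2  → match P1@[0:1]
[2] read 'c'  n2⇒n7 (via fail)  → match P4@[2:2]
[3] read 'c'  n7⇒n7 (via fail)  → match P4@[3:3]
[4] read 'd'  n7⇒n12  → match P3@[3:4]
[5] read 'a'  n12⇒n0 (via fail)
[6] read 'a'  n0⇒n0
[7] read 'b'  n0⇒n1
[8] read 'a'  n1⇒n2  → match P1@[7:8]
[9] read 'd'  n2⇒n3
[10] read 'b'  n3⇒n4  → match P6@[9:10]
[11] read 'a'  n4⇒n5  → match P1@[10:11]
[12] read 'c'  n5⇒n6  → match P0@[7:12],P4@[12:12],P7@[9:12]
[13] read 'b'  n6⇒n8 (via fail)
[14] read 'a'  n8⇒n2 (via fail)  → match P1@[13:14]
[15] read 'd'  n2⇒n3
[16] read 'b'  n3⇒n4  → match P6@[15:16]
[17] read 'a'  n4⇒n5  → match P1@[16:17]
[18] read 'c'  n5⇒n6  → match P0@[13:18],P4@[18:18],P7@[15:18]
[19] read 'c'  n6⇒n7 (via fail)  → match P4@[19:19]
[20] read 'd'  n7⇒n12  → match P3@[19:20]
[21] read 'd'  n12⇒n13 (via fail)
[22] read 'b'  n13⇒n18  → match P6@[21:22]
[23] read 'a'  n18⇒n19  → match P1@[22:23]
[24] read 'd'  n19⇒n3 (via fail)
[25] read 'c'  n3⇒n14 (via fail)  → match P4@[25:25]
[26] read 'd'  n14⇒n15  → match P3@[25:26]
[27] read 'c'  n15⇒n16  → match P4@[27:27]
[28] read 'd'  n16⇒n17  → match P3@[27:28],P5@[24:28]
[29] read 'd'  n17⇒n13 (via fail)
[30] read 'c'  n13⇒n14  → match P4@[30:30]
[31] read 'd'  n14⇒n15  → match P3@[30:31]

Result: [[1,1],[2,4],[3,4],[4,3],[8,1],[10,6],[11,1],[12,0],[12,4],[12,7],[14,1],[16,6],[17,1],[18,0],[18,4],[18,7],[19,4],[20,3],[22,6],[23,1],[25,4],[26,3],[27,4],[28,3],[28,5],[30,4],[31,3]]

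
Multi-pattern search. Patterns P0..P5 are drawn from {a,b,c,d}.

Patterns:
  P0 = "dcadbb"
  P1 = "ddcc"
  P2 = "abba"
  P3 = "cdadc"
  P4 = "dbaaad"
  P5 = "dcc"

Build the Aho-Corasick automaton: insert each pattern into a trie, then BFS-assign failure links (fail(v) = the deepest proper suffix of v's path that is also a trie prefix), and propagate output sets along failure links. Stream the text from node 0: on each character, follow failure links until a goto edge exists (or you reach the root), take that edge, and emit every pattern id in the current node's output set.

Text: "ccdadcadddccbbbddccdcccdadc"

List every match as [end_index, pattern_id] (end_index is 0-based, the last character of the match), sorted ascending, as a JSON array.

Build automaton:
Trie nodes:
  0='ε' goto a→10 c→14 d→1
  1='d' goto b→19 c→2 d→7
  2='dc' goto a→3 c→24
  3='dca' goto d→4
  4='dcad' goto b→5
  5='dcadb' goto b→6
  6='dcadbb' goto ·  [P0 ends]
  7='dd' goto c→8
  8='ddc' goto c→9
  9='ddcc' goto ·  [P1 ends]
  10='a' goto b→11
  11='ab' goto b→12
  12='abb' goto a→13
  13='abba' goto ·  [P2 ends]
  14='c' goto d→15
  15='cd' goto a→16
  16='cda' goto d→17
  17='cdad' goto c→18
  18='cdadc' goto ·  [P3 ends]
  19='db' goto a→20
  20='dba' goto a→21
  21='dbaa' goto a→22
  22='dbaaa' goto d→23
  23='dbaaad' goto ·  [P4 ends]
  24='dcc' goto ·  [P5 ends]

BFS fail/out derivation:
  fail(1) 'd': from fail(0)=0 chase 'd': 0 ⇒ 0;  out=∅∪out(0)=∅
  fail(10) 'a': from fail(0)=0 chase 'a': 0 ⇒ 0;  out=∅∪out(0)=∅
  fail(14) 'c': from fail(0)=0 chase 'c': 0 ⇒ 0;  out=∅∪out(0)=∅
  fail(2) 'dc': from fail(1)=0 chase 'c': 0 ⇒ 14;  out=∅∪out(14)=∅
  fail(7) 'dd': from fail(1)=0 chase 'd': 0 ⇒ 1;  out=∅∪out(1)=∅
  fail(11) 'ab': from fail(10)=0 chase 'b': 0 ⇒ 0;  out=∅∪out(0)=∅
  fail(15) 'cd': from fail(14)=0 chase 'd': 0 ⇒ 1;  out=∅∪out(1)=∅
  fail(19) 'db': from fail(1)=0 chase 'b': 0 ⇒ 0;  out=∅∪out(0)=∅
  fail(3) 'dca': from fail(2)=14 chase 'a': 14→0 ⇒ 10;  out=∅∪out(10)=∅
  fail(8) 'ddc': from fail(7)=1 chase 'c': 1 ⇒ 2;  out=∅∪out(2)=∅
  fail(12) 'abb': from fail(11)=0 chase 'b': 0 ⇒ 0;  out=∅∪out(0)=∅
  fail(16) 'cda': from fail(15)=1 chase 'a': 1→0 ⇒ 10;  out=∅∪out(10)=∅
  fail(20) 'dba': from fail(19)=0 chase 'a': 0 ⇒ 10;  out=∅∪out(10)=∅
  fail(24) 'dcc': from fail(2)=14 chase 'c': 14→0 ⇒ 14;  out={5}∪out(14)={5}
  fail(4) 'dcad': from fail(3)=10 chase 'd': 10→0 ⇒ 1;  out=∅∪out(1)=∅
  fail(9) 'ddcc': from fail(8)=2 chase 'c': 2 ⇒ 24;  out={1}∪out(24)={1,5}
  fail(13) 'abba': from fail(12)=0 chase 'a': 0 ⇒ 10;  out={2}∪out(10)={2}
  fail(17) 'cdad': from fail(16)=10 chase 'd': 10→0 ⇒ 1;  out=∅∪out(1)=∅
  fail(21) 'dbaa': from fail(20)=10 chase 'a': 10→0 ⇒ 10;  out=∅∪out(10)=∅
  fail(5) 'dcadb': from fail(4)=1 chase 'b': 1 ⇒ 19;  out=∅∪out(19)=∅
  fail(18) 'cdadc': from fail(17)=1 chase 'c': 1 ⇒ 2;  out={3}∪out(2)={3}
  fail(22) 'dbaaa': from fail(21)=10 chase 'a': 10→0 ⇒ 10;  out=∅∪out(10)=∅
  fail(6) 'dcadbb': from fail(5)=19 chase 'b': 19→0 ⇒ 0;  out={0}∪out(0)={0}
  fail(23) 'dbaaad': from fail(22)=10 chase 'd': 10→0 ⇒ 1;  out={4}∪out(1)={4}

Text stream:
i=0 'c': node 0→14
i=1 'c': node 14→14 ·f
i=2 'd': node 14→15
i=3 'a': node 15→16
i=4 'd': node 16→17
i=5 'c': node 17→18  ** P3@[1:5]
i=6 'a': node 18→3 ·f
i=7 'd': node 3→4
i=8 'd': node 4→7 ·f
i=9 'd': node 7→7 ·f
i=10 'c': node 7→8
i=11 'c': node 8→9  ** P1@[8:11],P5@[9:11]
i=12 'b': node 9→0 ·f
i=13 'b': node 0→0
i=14 'b': node 0→0
i=15 'd': node 0→1
i=16 'd': node 1→7
i=17 'c': node 7→8
i=18 'c': node 8→9  ** P1@[15:18],P5@[16:18]
i=19 'd': node 9→15 ·f
i=20 'c': node 15→2 ·f
i=21 'c': node 2→24  ** P5@[19:21]
i=22 'c': node 24→14 ·f
i=23 'd': node 14→15
i=24 'a': node 15→16
i=25 'd': node 16→17
i=26 'c': node 17→18  ** P3@[22:26]

Matches: [[5,3],[11,1],[11,5],[18,1],[18,5],[21,5],[26,3]]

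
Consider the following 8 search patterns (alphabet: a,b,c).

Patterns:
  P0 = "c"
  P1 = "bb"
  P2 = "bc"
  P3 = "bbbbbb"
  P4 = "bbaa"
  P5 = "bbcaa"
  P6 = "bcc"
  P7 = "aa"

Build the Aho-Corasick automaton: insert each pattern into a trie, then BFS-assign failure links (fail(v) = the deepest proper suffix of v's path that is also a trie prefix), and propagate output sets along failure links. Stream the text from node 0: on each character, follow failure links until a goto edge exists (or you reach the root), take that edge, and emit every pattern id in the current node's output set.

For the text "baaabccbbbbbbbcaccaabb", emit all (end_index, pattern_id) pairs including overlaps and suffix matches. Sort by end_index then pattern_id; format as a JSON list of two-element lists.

Build:
Trie (insert patterns):
  n0 'ε': a→15 b→2 c→1
  n1 'c': ·  [P0 ends]
  n2 'b': b→3 c→4
  n3 'bb': a→9 b→5 c→11  [P1 ends]
  n4 'bc': c→14  [P2 ends]
  n5 'bbb': b→6
  n6 'bbbb': b→7
  n7 'bbbbb': b→8
  n8 'bbbbbb': ·  [P3 ends]
  n9 'bba': a→10
  n10 'bbaa': ·  [P4 ends]
  n11 'bbc': a→12
  n12 'bbca': a→13
  n13 'bbcaa': ·  [P5 ends]
  n14 'bcc': ·  [P6 ends]
  n15 'a': a→16
  n16 'aa': ·  [P7 ends]

Failure links (BFS by depth):
  fail(1) 'c': from fail(0)=0 chase 'c': 0 ⇒ 0;  out={0}∪out(0)={0}
  fail(2) 'b': from fail(0)=0 chase 'b': 0 ⇒ 0;  out=∅∪out(0)=∅
  fail(15) 'a': from fail(0)=0 chase 'a': 0 ⇒ 0;  out=∅∪out(0)=∅
  fail(3) 'bb': from fail(2)=0 chase 'b': 0 ⇒ 2;  out={1}∪out(2)={1}
  fail(4) 'bc': from fail(2)=0 chase 'c': 0 ⇒ 1;  out={2}∪out(1)={0,2}
  fail(16) 'aa': from fail(15)=0 chase 'a': 0 ⇒ 15;  out={7}∪out(15)={7}
  fail(5) 'bbb': from fail(3)=2 chase 'b': 2 ⇒ 3;  out=∅∪out(3)={1}
  fail(9) 'bba': from fail(3)=2 chase 'a': 2→0 ⇒ 15;  out=∅∪out(15)=∅
  fail(11) 'bbc': from fail(3)=2 chase 'c': 2 ⇒ 4;  out=∅∪out(4)={0,2}
  fail(14) 'bcc': from fail(4)=1 chase 'c': 1→0 ⇒ 1;  out={6}∪out(1)={0,6}
  fail(6) 'bbbb': from fail(5)=3 chase 'b': 3 ⇒ 5;  out=∅∪out(5)={1}
  fail(10) 'bbaa': from fail(9)=15 chase 'a': 15 ⇒ 16;  out={4}∪out(16)={4,7}
  fail(12) 'bbca': from fail(11)=4 chase 'a': 4→1→0 ⇒ 15;  out=∅∪out(15)=∅
  fail(7) 'bbbbb': from fail(6)=5 chase 'b': 5 ⇒ 6;  out=∅∪out(6)={1}
  fail(13) 'bbcaa': from fail(12)=15 chase 'a': 15 ⇒ 16;  out={5}∪out(16)={5,7}
  fail(8) 'bbbbbb': from fail(7)=6 chase 'b': 6 ⇒ 7;  out={3}∪out(7)={1,3}

Text stream:
pos 0 'b': at 2
pos 1 'a': at 15 (via fail)
pos 2 'a': at 16  emit P7@[1:2]
pos 3 'a': at 16 (via fail)  emit P7@[2:3]
pos 4 'b': at 2 (via fail)
pos 5 'c': at 4  emit P0@[5:5],P2@[4:5]
pos 6 'c': at 14  emit P0@[6:6],P6@[4:6]
pos 7 'b': at 2 (via fail)
pos 8 'b': at 3  emit P1@[7:8]
pos 9 'b': at 5  emit P1@[8:9]
pos 10 'b': at 6  emit P1@[9:10]
pos 11 'b': at 7  emit P1@[10:11]
pos 12 'b': at 8  emit P1@[11:12],P3@[7:12]
pos 13 'b': at 8 (via fail)  emit P1@[12:13],P3@[8:13]
pos 14 'c': at 11 (via fail)  emit P0@[14:14],P2@[13:14]
pos 15 'a': at 12
pos 16 'c': at 1 (via fail)  emit P0@[16:16]
pos 17 'c': at 1 (via fail)  emit P0@[17:17]
pos 18 'a': at 15 (via fail)
pos 19 'a': at 16  emit P7@[18:19]
pos 20 'b': at 2 (via fail)
pos 21 'b': at 3  emit P1@[20:21]

All matches (sorted): [[2,7],[3,7],[5,0],[5,2],[6,0],[6,6],[8,1],[9,1],[10,1],[11,1],[12,1],[12,3],[13,1],[13,3],[14,0],[14,2],[16,0],[17,0],[19,7],[21,1]]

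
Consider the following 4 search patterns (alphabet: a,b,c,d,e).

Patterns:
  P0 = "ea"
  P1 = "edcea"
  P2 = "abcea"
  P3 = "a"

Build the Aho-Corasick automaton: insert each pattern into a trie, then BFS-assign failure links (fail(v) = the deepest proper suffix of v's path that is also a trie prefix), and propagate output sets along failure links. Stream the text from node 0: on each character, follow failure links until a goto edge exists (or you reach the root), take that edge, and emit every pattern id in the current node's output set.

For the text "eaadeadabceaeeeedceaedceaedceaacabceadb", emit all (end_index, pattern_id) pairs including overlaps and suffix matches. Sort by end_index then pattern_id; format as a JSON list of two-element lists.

Build:
Trie (insert patterns):
  n0 'ε': a→7 e→1
  n1 'e': a→2 d→3
  n2 'ea': ·  [P0 ends]
  n3 'ed': c→4
  n4 'edc': e→5
  n5 'edce': a→6
  n6 'edcea': ·  [P1 ends]
  n7 'a': b→8  [P3 ends]
  n8 'ab': c→9
  n9 'abc': e→10
  n10 'abce': a→11
  n11 'abcea': ·  [P2 ends]

BFS fail/out derivation:
  fail(1) 'e': from fail(0)=0 chase 'e': 0 ⇒ 0;  out=∅∪out(0)=∅
  fail(7) 'a': from fail(0)=0 chase 'a': 0 ⇒ 0;  out={3}∪out(0)={3}
  fail(2) 'ea': from fail(1)=0 chase 'a': 0 ⇒ 7;  out={0}∪out(7)={0,3}
  fail(3) 'ed': from fail(1)=0 chase 'd': 0 ⇒ 0;  out=∅∪out(0)=∅
  fail(8) 'ab': from fail(7)=0 chase 'b': 0 ⇒ 0;  out=∅∪out(0)=∅
  fail(4) 'edc': from fail(3)=0 chase 'c': 0 ⇒ 0;  out=∅∪out(0)=∅
  fail(9) 'abc': from fail(8)=0 chase 'c': 0 ⇒ 0;  out=∅∪out(0)=∅
  fail(5) 'edce': from fail(4)=0 chase 'e': 0 ⇒ 1;  out=∅∪out(1)=∅
  fail(10) 'abce': from fail(9)=0 chase 'e': 0 ⇒ 1;  out=∅∪out(1)=∅
  fail(6) 'edcea': from fail(5)=1 chase 'a': 1 ⇒ 2;  out={1}∪out(2)={0,1,3}
  fail(11) 'abcea': from fail(10)=1 chase 'a': 1 ⇒ 2;  out={2}∪out(2)={0,2,3}

Scan:
[0] read 'e'  n0⇒n1
[1] read 'a'  n1⇒n2  → match P0@[0:1],P3@[1:1]
[2] read 'a'  n2⇒n7 (fail-walked)  → match P3@[2:2]
[3] read 'd'  n7⇒n0 (fail-walked)
[4] read 'e'  n0⇒n1
[5] read 'a'  n1⇒n2  → match P0@[4:5],P3@[5:5]
[6] read 'd'  n2⇒n0 (fail-walked)
[7] read 'a'  n0⇒n7  → match P3@[7:7]
[8] read 'b'  n7⇒n8
[9] read 'c'  n8⇒n9
[10] read 'e'  n9⇒n10
[11] read 'a'  n10⇒n11  → match P0@[10:11],P2@[7:11],P3@[11:11]
[12] read 'e'  n11⇒n1 (fail-walked)
[13] read 'e'  n1⇒n1 (fail-walked)
[14] read 'e'  n1⇒n1 (fail-walked)
[15] read 'e'  n1⇒n1 (fail-walked)
[16] read 'd'  n1⇒n3
[17] read 'c'  n3⇒n4
[18] read 'e'  n4⇒n5
[19] read 'a'  n5⇒n6  → match P0@[18:19],P1@[15:19],P3@[19:19]
[20] read 'e'  n6⇒n1 (fail-walked)
[21] read 'd'  n1⇒n3
[22] read 'c'  n3⇒n4
[23] read 'e'  n4⇒n5
[24] read 'a'  n5⇒n6  → match P0@[23:24],P1@[20:24],P3@[24:24]
[25] read 'e'  n6⇒n1 (fail-walked)
[26] read 'd'  n1⇒n3
[27] read 'c'  n3⇒n4
[28] read 'e'  n4⇒n5
[29] read 'a'  n5⇒n6  → match P0@[28:29],P1@[25:29],P3@[29:29]
[30] read 'a'  n6⇒n7 (fail-walked)  → match P3@[30:30]
[31] read 'c'  n7⇒n0 (fail-walked)
[32] read 'a'  n0⇒n7  → match P3@[32:32]
[33] read 'b'  n7⇒n8
[34] read 'c'  n8⇒n9
[35] read 'e'  n9⇒n10
[36] read 'a'  n10⇒n11  → match P0@[35:36],P2@[32:36],P3@[36:36]
[37] read 'd'  n11⇒n0 (fail-walked)
[38] read 'b'  n0⇒n0

All matches (sorted): [[1,0],[1,3],[2,3],[5,0],[5,3],[7,3],[11,0],[11,2],[11,3],[19,0],[19,1],[19,3],[24,0],[24,1],[24,3],[29,0],[29,1],[29,3],[30,3],[32,3],[36,0],[36,2],[36,3]]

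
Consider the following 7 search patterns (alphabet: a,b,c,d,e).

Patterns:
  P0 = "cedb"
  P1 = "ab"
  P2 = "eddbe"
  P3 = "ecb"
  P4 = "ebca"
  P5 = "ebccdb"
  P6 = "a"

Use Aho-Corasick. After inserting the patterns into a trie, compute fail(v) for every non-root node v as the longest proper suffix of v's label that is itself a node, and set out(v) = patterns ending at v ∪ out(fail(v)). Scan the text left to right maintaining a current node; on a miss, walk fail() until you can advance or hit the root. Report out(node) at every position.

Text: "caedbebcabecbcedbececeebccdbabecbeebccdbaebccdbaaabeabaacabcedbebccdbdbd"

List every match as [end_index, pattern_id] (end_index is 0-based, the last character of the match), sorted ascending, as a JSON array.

Construct AC machine:
Trie nodes:
  0='ε' goto a→5 c→1 e→7
  1='c' goto e→2
  2='ce' goto d→3
  3='ced' goto b→4
  4='cedb' goto ·  [P0 ends]
  5='a' goto b→6  [P6 ends]
  6='ab' goto ·  [P1 ends]
  7='e' goto b→14 c→12 d→8
  8='ed' goto d→9
  9='edd' goto b→10
  10='eddb' goto e→11
  11='eddbe' goto ·  [P2 ends]
  12='ec' goto b→13
  13='ecb' goto ·  [P3 ends]
  14='eb' goto c→15
  15='ebc' goto a→16 c→17
  16='ebca' goto ·  [P4 ends]
  17='ebcc' goto d→18
  18='ebccd' goto b→19
  19='ebccdb' goto ·  [P5 ends]

Failure links (BFS by depth):
  n1('c'): parent n0 fail=0; on 'c' 0 → fail=0;  out ∅∪∅=∅
  n5('a'): parent n0 fail=0; on 'a' 0 → fail=0;  out {6}∪∅={6}
  n7('e'): parent n0 fail=0; on 'e' 0 → fail=0;  out ∅∪∅=∅
  n2('ce'): parent n1 fail=0; on 'e' 0 → fail=7;  out ∅∪∅=∅
  n6('ab'): parent n5 fail=0; on 'b' 0 → fail=0;  out {1}∪∅={1}
  n8('ed'): parent n7 fail=0; on 'd' 0 → fail=0;  out ∅∪∅=∅
  n12('ec'): parent n7 fail=0; on 'c' 0 → fail=1;  out ∅∪∅=∅
  n14('eb'): parent n7 fail=0; on 'b' 0 → fail=0;  out ∅∪∅=∅
  n3('ced'): parent n2 fail=7; on 'd' 7 → fail=8;  out ∅∪∅=∅
  n9('edd'): parent n8 fail=0; on 'd' 0 → fail=0;  out ∅∪∅=∅
  n13('ecb'): parent n12 fail=1; on 'b' 1→0 → fail=0;  out {3}∪∅={3}
  n15('ebc'): parent n14 fail=0; on 'c' 0 → fail=1;  out ∅∪∅=∅
  n4('cedb'): parent n3 fail=8; on 'b' 8→0 → fail=0;  out {0}∪∅={0}
  n10('eddb'): parent n9 fail=0; on 'b' 0 → fail=0;  out ∅∪∅=∅
  n16('ebca'): parent n15 fail=1; on 'a' 1→0 → fail=5;  out {4}∪{6}={4,6}
  n17('ebcc'): parent n15 fail=1; on 'c' 1→0 → fail=1;  out ∅∪∅=∅
  n11('eddbe'): parent n10 fail=0; on 'e' 0 → fail=7;  out {2}∪∅={2}
  n18('ebccd'): parent n17 fail=1; on 'd' 1→0 → fail=0;  out ∅∪∅=∅
  n19('ebccdb'): parent n18 fail=0; on 'b' 0 → fail=0;  out {5}∪∅={5}

Run:
i=0 'c': node 0→1
i=1 'a': node 1→5 ·f  ** P6@[1:1]
i=2 'e': node 5→7 ·f
i=3 'd': node 7→8
i=4 'b': node 8→0 ·f
i=5 'e': node 0→7
i=6 'b': node 7→14
i=7 'c': node 14→15
i=8 'a': node 15→16  ** P4@[5:8],P6@[8:8]
i=9 'b': node 16→6 ·f  ** P1@[8:9]
i=10 'e': node 6→7 ·f
i=11 'c': node 7→12
i=12 'b': node 12→13  ** P3@[10:12]
i=13 'c': node 13→1 ·f
i=14 'e': node 1→2
i=15 'd': node 2→3
i=16 'b': node 3→4  ** P0@[13:16]
i=17 'e': node 4→7 ·f
i=18 'c': node 7→12
i=19 'e': node 12→2 ·f
i=20 'c': node 2→12 ·f
i=21 'e': node 12→2 ·f
i=22 'e': node 2→7 ·f
i=23 'b': node 7→14
i=24 'c': node 14→15
i=25 'c': node 15→17
i=26 'd': node 17→18
i=27 'b': node 18→19  ** P5@[22:27]
i=28 'a': node 19→5 ·f  ** P6@[28:28]
i=29 'b': node 5→6  ** P1@[28:29]
i=30 'e': node 6→7 ·f
i=31 'c': node 7→12
i=32 'b': node 12→13  ** P3@[30:32]
i=33 'e': node 13→7 ·f
i=34 'e': node 7→7 ·f
i=35 'b': node 7→14
i=36 'c': node 14→15
i=37 'c': node 15→17
i=38 'd': node 17→18
i=39 'b': node 18→19  ** P5@[34:39]
i=40 'a': node 19→5 ·f  ** P6@[40:40]
i=41 'e': node 5→7 ·f
i=42 'b': node 7→14
i=43 'c': node 14→15
i=44 'c': node 15→17
i=45 'd': node 17→18
i=46 'b': node 18→19  ** P5@[41:46]
i=47 'a': node 19→5 ·f  ** P6@[47:47]
i=48 'a': node 5→5 ·f  ** P6@[48:48]
i=49 'a': node 5→5 ·f  ** P6@[49:49]
i=50 'b': node 5→6  ** P1@[49:50]
i=51 'e': node 6→7 ·f
i=52 'a': node 7→5 ·f  ** P6@[52:52]
i=53 'b': node 5→6  ** P1@[52:53]
i=54 'a': node 6→5 ·f  ** P6@[54:54]
i=55 'a': node 5→5 ·f  ** P6@[55:55]
i=56 'c': node 5→1 ·f
i=57 'a': node 1→5 ·f  ** P6@[57:57]
i=58 'b': node 5→6  ** P1@[57:58]
i=59 'c': node 6→1 ·f
i=60 'e': node 1→2
i=61 'd': node 2→3
i=62 'b': node 3→4  ** P0@[59:62]
i=63 'e': node 4→7 ·f
i=64 'b': node 7→14
i=65 'c': node 14→15
i=66 'c': node 15→17
i=67 'd': node 17→18
i=68 'b': node 18→19  ** P5@[63:68]
i=69 'd': node 19→0 ·f
i=70 'b': node 0→0
i=71 'd': node 0→0

All matches (sorted): [[1,6],[8,4],[8,6],[9,1],[12,3],[16,0],[27,5],[28,6],[29,1],[32,3],[39,5],[40,6],[46,5],[47,6],[48,6],[49,6],[50,1],[52,6],[53,1],[54,6],[55,6],[57,6],[58,1],[62,0],[68,5]]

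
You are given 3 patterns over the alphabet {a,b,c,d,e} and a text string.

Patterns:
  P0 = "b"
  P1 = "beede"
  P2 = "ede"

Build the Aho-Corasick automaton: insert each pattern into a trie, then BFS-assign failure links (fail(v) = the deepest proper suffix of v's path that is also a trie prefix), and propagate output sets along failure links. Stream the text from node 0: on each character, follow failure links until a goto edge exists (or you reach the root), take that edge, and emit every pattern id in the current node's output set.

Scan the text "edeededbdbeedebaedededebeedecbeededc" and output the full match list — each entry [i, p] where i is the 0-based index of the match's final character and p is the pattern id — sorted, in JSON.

Build automaton:
Trie nodes:
  0='ε' goto b→1 e→6
  1='b' goto e→2  [P0 ends]
  2='be' goto e→3
  3='bee' goto d→4
  4='beed' goto e→5
  5='beede' goto ·  [P1 ends]
  6='e' goto d→7
  7='ed' goto e→8
  8='ede' goto ·  [P2 ends]

Failure links (BFS by depth):
  fail(1) 'b': from fail(0)=0 chase 'b': 0 ⇒ 0;  out={0}∪out(0)={0}
  fail(6) 'e': from fail(0)=0 chase 'e': 0 ⇒ 0;  out=∅∪out(0)=∅
  fail(2) 'be': from fail(1)=0 chase 'e': 0 ⇒ 6;  out=∅∪out(6)=∅
  fail(7) 'ed': from fail(6)=0 chase 'd': 0 ⇒ 0;  out=∅∪out(0)=∅
  fail(3) 'bee': from fail(2)=6 chase 'e': 6→0 ⇒ 6;  out=∅∪out(6)=∅
  fail(8) 'ede': from fail(7)=0 chase 'e': 0 ⇒ 6;  out={2}∪out(6)={2}
  fail(4) 'beed': from fail(3)=6 chase 'd': 6 ⇒ 7;  out=∅∪out(7)=∅
  fail(5) 'beede': from fail(4)=7 chase 'e': 7 ⇒ 8;  out={1}∪out(8)={1,2}

Run:
[0] read 'e'  n0⇒n6
[1] read 'd'  n6⇒n7
[2] read 'e'  n7⇒n8  → match P2@[0:2]
[3] read 'e'  n8⇒n6 (fail-walked)
[4] read 'd'  n6⇒n7
[5] read 'e'  n7⇒n8  → match P2@[3:5]
[6] read 'd'  n8⇒n7 (fail-walked)
[7] read 'b'  n7⇒n1 (fail-walked)  → match P0@[7:7]
[8] read 'd'  n1⇒n0 (fail-walked)
[9] read 'b'  n0⇒n1  → match P0@[9:9]
[10] read 'e'  n1⇒n2
[11] read 'e'  n2⇒n3
[12] read 'd'  n3⇒n4
[13] read 'e'  n4⇒n5  → match P1@[9:13],P2@[11:13]
[14] read 'b'  n5⇒n1 (fail-walked)  → match P0@[14:14]
[15] read 'a'  n1⇒n0 (fail-walked)
[16] read 'e'  n0⇒n6
[17] read 'd'  n6⇒n7
[18] read 'e'  n7⇒n8  → match P2@[16:18]
[19] read 'd'  n8⇒n7 (fail-walked)
[20] read 'e'  n7⇒n8  → match P2@[18:20]
[21] read 'd'  n8⇒n7 (fail-walked)
[22] read 'e'  n7⇒n8  → match P2@[20:22]
[23] read 'b'  n8⇒n1 (fail-walked)  → match P0@[23:23]
[24] read 'e'  n1⇒n2
[25] read 'e'  n2⇒n3
[26] read 'd'  n3⇒n4
[27] read 'e'  n4⇒n5  → match P1@[23:27],P2@[25:27]
[28] read 'c'  n5⇒n0 (fail-walked)
[29] read 'b'  n0⇒n1  → match P0@[29:29]
[30] read 'e'  n1⇒n2
[31] read 'e'  n2⇒n3
[32] read 'd'  n3⇒n4
[33] read 'e'  n4⇒n5  → match P1@[29:33],P2@[31:33]
[34] read 'd'  n5⇒n7 (fail-walked)
[35] read 'c'  n7⇒n0 (fail-walked)

Result: [[2,2],[5,2],[7,0],[9,0],[13,1],[13,2],[14,0],[18,2],[20,2],[22,2],[23,0],[27,1],[27,2],[29,0],[33,1],[33,2]]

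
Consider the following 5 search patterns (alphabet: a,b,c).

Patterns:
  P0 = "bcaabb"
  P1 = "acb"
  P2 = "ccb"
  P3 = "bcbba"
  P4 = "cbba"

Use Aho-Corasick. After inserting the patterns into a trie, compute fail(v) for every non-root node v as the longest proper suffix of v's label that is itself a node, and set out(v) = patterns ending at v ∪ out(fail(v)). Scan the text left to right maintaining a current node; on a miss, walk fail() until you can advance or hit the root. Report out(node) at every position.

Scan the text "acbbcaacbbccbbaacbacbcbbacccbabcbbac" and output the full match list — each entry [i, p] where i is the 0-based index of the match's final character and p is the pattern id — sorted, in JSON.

Build:
Trie (insert patterns):
  0='ε' goto a→7 b→1 c→10
  1='b' goto c→2
  2='bc' goto a→3 b→13
  3='bca' goto a→4
  4='bcaa' goto b→5
  5='bcaab' goto b→6
  6='bcaabb' goto ·  [P0 ends]
  7='a' goto c→8
  8='ac' goto b→9
  9='acb' goto ·  [P1 ends]
  10='c' goto b→16 c→11
  11='cc' goto b→12
  12='ccb' goto ·  [P2 ends]
  13='bcb' goto b→14
  14='bcbb' goto a→15
  15='bcbba' goto ·  [P3 ends]
  16='cb' goto b→17
  17='cbb' goto a→18
  18='cbba' goto ·  [P4 ends]

Failure links (BFS by depth):
  fail(1) 'b': from fail(0)=0 chase 'b': 0 ⇒ 0;  out=∅∪out(0)=∅
  fail(7) 'a': from fail(0)=0 chase 'a': 0 ⇒ 0;  out=∅∪out(0)=∅
  fail(10) 'c': from fail(0)=0 chase 'c': 0 ⇒ 0;  out=∅∪out(0)=∅
  fail(2) 'bc': from fail(1)=0 chase 'c': 0 ⇒ 10;  out=∅∪out(10)=∅
  fail(8) 'ac': from fail(7)=0 chase 'c': 0 ⇒ 10;  out=∅∪out(10)=∅
  fail(11) 'cc': from fail(10)=0 chase 'c': 0 ⇒ 10;  out=∅∪out(10)=∅
  fail(16) 'cb': from fail(10)=0 chase 'b': 0 ⇒ 1;  out=∅∪out(1)=∅
  fail(3) 'bca': from fail(2)=10 chase 'a': 10→0 ⇒ 7;  out=∅∪out(7)=∅
  fail(9) 'acb': from fail(8)=10 chase 'b': 10 ⇒ 16;  out={1}∪out(16)={1}
  fail(12) 'ccb': from fail(11)=10 chase 'b': 10 ⇒ 16;  out={2}∪out(16)={2}
  fail(13) 'bcb': from fail(2)=10 chase 'b': 10 ⇒ 16;  out=∅∪out(16)=∅
  fail(17) 'cbb': from fail(16)=1 chase 'b': 1→0 ⇒ 1;  out=∅∪out(1)=∅
  fail(4) 'bcaa': from fail(3)=7 chase 'a': 7→0 ⇒ 7;  out=∅∪out(7)=∅
  fail(14) 'bcbb': from fail(13)=16 chase 'b': 16 ⇒ 17;  out=∅∪out(17)=∅
  fail(18) 'cbba': from fail(17)=1 chase 'a': 1→0 ⇒ 7;  out={4}∪out(7)={4}
  fail(5) 'bcaab': from fail(4)=7 chase 'b': 7→0 ⇒ 1;  out=∅∪out(1)=∅
  fail(15) 'bcbba': from fail(14)=17 chase 'a': 17 ⇒ 18;  out={3}∪out(18)={3,4}
  fail(6) 'bcaabb': from fail(5)=1 chase 'b': 1→0 ⇒ 1;  out={0}∪out(1)={0}

Text stream:
i=0 'a': node 0→7
i=1 'c': node 7→8
i=2 'b': node 8→9  ** P1@[0:2]
i=3 'b': node 9→17 (via fail)
i=4 'c': node 17→2 (via fail)
i=5 'a': node 2→3
i=6 'a': node 3→4
i=7 'c': node 4→8 (via fail)
i=8 'b': node 8→9  ** P1@[6:8]
i=9 'b': node 9→17 (via fail)
i=10 'c': node 17→2 (via fail)
i=11 'c': node 2→11 (via fail)
i=12 'b': node 11→12  ** P2@[10:12]
i=13 'b': node 12→17 (via fail)
i=14 'a': node 17→18  ** P4@[11:14]
i=15 'a': node 18→7 (via fail)
i=16 'c': node 7→8
i=17 'b': node 8→9  ** P1@[15:17]
i=18 'a': node 9→7 (via fail)
i=19 'c': node 7→8
i=20 'b': node 8→9  ** P1@[18:20]
i=21 'c': node 9→2 (via fail)
i=22 'b': node 2→13
i=23 'b': node 13→14
i=24 'a': node 14→15  ** P3@[20:24],P4@[21:24]
i=25 'c': node 15→8 (via fail)
i=26 'c': node 8→11 (via fail)
i=27 'c': node 11→11 (via fail)
i=28 'b': node 11→12  ** P2@[26:28]
i=29 'a': node 12→7 (via fail)
i=30 'b': node 7→1 (via fail)
i=31 'c': node 1→2
i=32 'b': node 2→13
i=33 'b': node 13→14
i=34 'a': node 14→15  ** P3@[30:34],P4@[31:34]
i=35 'c': node 15→8 (via fail)

Result: [[2,1],[8,1],[12,2],[14,4],[17,1],[20,1],[24,3],[24,4],[28,2],[34,3],[34,4]]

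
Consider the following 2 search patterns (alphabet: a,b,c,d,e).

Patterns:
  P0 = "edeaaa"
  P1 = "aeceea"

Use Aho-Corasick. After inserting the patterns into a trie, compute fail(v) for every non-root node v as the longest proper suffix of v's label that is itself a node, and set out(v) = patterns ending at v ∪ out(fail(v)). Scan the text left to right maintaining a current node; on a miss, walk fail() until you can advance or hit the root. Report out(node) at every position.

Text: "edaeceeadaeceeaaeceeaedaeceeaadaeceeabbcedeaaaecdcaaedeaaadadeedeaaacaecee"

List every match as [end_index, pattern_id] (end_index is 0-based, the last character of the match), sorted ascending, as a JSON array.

Build automaton:
Trie (insert patterns):
  0='ε' goto a→7 e→1
  1='e' goto d→2
  2='ed' goto e→3
  3='ede' goto a→4
  4='edea' goto a→5
  5='edeaa' goto a→6
  6='edeaaa' goto ·  ←P0
  7='a' goto e→8
  8='ae' goto c→9
  9='aec' goto e→10
  10='aece' goto e→11
  11='aecee' goto a→12
  12='aeceea' goto ·  ←P1

Failure links (BFS by depth):
  fail(1) 'e': from fail(0)=0 chase 'e': 0 ⇒ 0;  out=∅∪out(0)=∅
  fail(7) 'a': from fail(0)=0 chase 'a': 0 ⇒ 0;  out=∅∪out(0)=∅
  fail(2) 'ed': from fail(1)=0 chase 'd': 0 ⇒ 0;  out=∅∪out(0)=∅
  fail(8) 'ae': from fail(7)=0 chase 'e': 0 ⇒ 1;  out=∅∪out(1)=∅
  fail(3) 'ede': from fail(2)=0 chase 'e': 0 ⇒ 1;  out=∅∪out(1)=∅
  fail(9) 'aec': from fail(8)=1 chase 'c': 1→0 ⇒ 0;  out=∅∪out(0)=∅
  fail(4) 'edea': from fail(3)=1 chase 'a': 1→0 ⇒ 7;  out=∅∪out(7)=∅
  fail(10) 'aece': from fail(9)=0 chase 'e': 0 ⇒ 1;  out=∅∪out(1)=∅
  fail(5) 'edeaa': from fail(4)=7 chase 'a': 7→0 ⇒ 7;  out=∅∪out(7)=∅
  fail(11) 'aecee': from fail(10)=1 chase 'e': 1→0 ⇒ 1;  out=∅∪out(1)=∅
  fail(6) 'edeaaa': from fail(5)=7 chase 'a': 7→0 ⇒ 7;  out={0}∪out(7)={0}
  fail(12) 'aeceea': from fail(11)=1 chase 'a': 1→0 ⇒ 7;  out={1}∪out(7)={1}

Run:
[0] read 'e'  n0⇒n1
[1] read 'd'  n1⇒n2
[2] read 'a'  n2⇒n7 (via fail)
[3] read 'e'  n7⇒n8
[4] read 'c'  n8⇒n9
[5] read 'e'  n9⇒n10
[6] read 'e'  n10⇒n11
[7] read 'a'  n11⇒n12  emit P1@[2:7]
[8] read 'd'  n12⇒n0 (via fail)
[9] read 'a'  n0⇒n7
[10] read 'e'  n7⇒n8
[11] read 'c'  n8⇒n9
[12] read 'e'  n9⇒n10
[13] read 'e'  n10⇒n11
[14] read 'a'  n11⇒n12  emit P1@[9:14]
[15] read 'a'  n12⇒n7 (via fail)
[16] read 'e'  n7⇒n8
[17] read 'c'  n8⇒n9
[18] read 'e'  n9⇒n10
[19] read 'e'  n10⇒n11
[20] read 'a'  n11⇒n12  emit P1@[15:20]
[21] read 'e'  n12⇒n8 (via fail)
[22] read 'd'  n8⇒n2 (via fail)
[23] read 'a'  n2⇒n7 (via fail)
[24] read 'e'  n7⇒n8
[25] read 'c'  n8⇒n9
[26] read 'e'  n9⇒n10
[27] read 'e'  n10⇒n11
[28] read 'a'  n11⇒n12  emit P1@[23:28]
[29] read 'a'  n12⇒n7 (via fail)
[30] read 'd'  n7⇒n0 (via fail)
[31] read 'a'  n0⇒n7
[32] read 'e'  n7⇒n8
[33] read 'c'  n8⇒n9
[34] read 'e'  n9⇒n10
[35] read 'e'  n10⇒n11
[36] read 'a'  n11⇒n12  emit P1@[31:36]
[37] read 'b'  n12⇒n0 (via fail)
[38] read 'b'  n0⇒n0
[39] read 'c'  n0⇒n0
[40] read 'e'  n0⇒n1
[41] read 'd'  n1⇒n2
[42] read 'e'  n2⇒n3
[43] read 'a'  n3⇒n4
[44] read 'a'  n4⇒n5
[45] read 'a'  n5⇒n6  emit P0@[40:45]
[46] read 'e'  n6⇒n8 (via fail)
[47] read 'c'  n8⇒n9
[48] read 'd'  n9⇒n0 (via fail)
[49] read 'c'  n0⇒n0
[50] read 'a'  n0⇒n7
[51] read 'a'  n7⇒n7 (via fail)
[52] read 'e'  n7⇒n8
[53] read 'd'  n8⇒n2 (via fail)
[54] read 'e'  n2⇒n3
[55] read 'a'  n3⇒n4
[56] read 'a'  n4⇒n5
[57] read 'a'  n5⇒n6  emit P0@[52:57]
[58] read 'd'  n6⇒n0 (via fail)
[59] read 'a'  n0⇒n7
[60] read 'd'  n7⇒n0 (via fail)
[61] read 'e'  n0⇒n1
[62] read 'e'  n1⇒n1 (via fail)
[63] read 'd'  n1⇒n2
[64] read 'e'  n2⇒n3
[65] read 'a'  n3⇒n4
[66] read 'a'  n4⇒n5
[67] read 'a'  n5⇒n6  emit P0@[62:67]
[68] read 'c'  n6⇒n0 (via fail)
[69] read 'a'  n0⇒n7
[70] read 'e'  n7⇒n8
[71] read 'c'  n8⇒n9
[72] read 'e'  n9⇒n10
[73] read 'e'  n10⇒n11

All matches (sorted): [[7,1],[14,1],[20,1],[28,1],[36,1],[45,0],[57,0],[67,0]]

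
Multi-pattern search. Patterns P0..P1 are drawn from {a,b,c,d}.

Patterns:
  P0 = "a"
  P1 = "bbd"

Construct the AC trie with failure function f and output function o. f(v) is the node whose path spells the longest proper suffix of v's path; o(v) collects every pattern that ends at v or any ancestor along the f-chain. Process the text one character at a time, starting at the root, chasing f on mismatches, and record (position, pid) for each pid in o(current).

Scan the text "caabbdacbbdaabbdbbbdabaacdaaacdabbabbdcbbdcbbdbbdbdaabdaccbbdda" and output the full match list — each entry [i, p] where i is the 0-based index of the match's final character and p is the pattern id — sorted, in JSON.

Construct AC machine:
Trie nodes:
  n0 'ε': a→1 b→2
  n1 'a': ·  ←P0
  n2 'b': b→3
  n3 'bb': d→4
  n4 'bbd': ·  ←P1

Failure links (BFS by depth):
  fail(1) 'a': from fail(0)=0 chase 'a': 0 ⇒ 0;  out={0}∪out(0)={0}
  fail(2) 'b': from fail(0)=0 chase 'b': 0 ⇒ 0;  out=∅∪out(0)=∅
  fail(3) 'bb': from fail(2)=0 chase 'b': 0 ⇒ 2;  out=∅∪out(2)=∅
  fail(4) 'bbd': from fail(3)=2 chase 'd': 2→0 ⇒ 0;  out={1}∪out(0)={1}

Run:
[0] read 'c'  n0⇒n0
[1] read 'a'  n0⇒n1  → match P0@[1:1]
[2] read 'a'  n1⇒n1 (fail-walked)  → match P0@[2:2]
[3] read 'b'  n1⇒n2 (fail-walked)
[4] read 'b'  n2⇒n3
[5] read 'd'  n3⇒n4  → match P1@[3:5]
[6] read 'a'  n4⇒n1 (fail-walked)  → match P0@[6:6]
[7] read 'c'  n1⇒n0 (fail-walked)
[8] read 'b'  n0⇒n2
[9] read 'b'  n2⇒n3
[10] read 'd'  n3⇒n4  → match P1@[8:10]
[11] read 'a'  n4⇒n1 (fail-walked)  → match P0@[11:11]
[12] read 'a'  n1⇒n1 (fail-walked)  → match P0@[12:12]
[13] read 'b'  n1⇒n2 (fail-walked)
[14] read 'b'  n2⇒n3
[15] read 'd'  n3⇒n4  → match P1@[13:15]
[16] read 'b'  n4⇒n2 (fail-walked)
[17] read 'b'  n2⇒n3
[18] read 'b'  n3⇒n3 (fail-walked)
[19] read 'd'  n3⇒n4  → match P1@[17:19]
[20] read 'a'  n4⇒n1 (fail-walked)  → match P0@[20:20]
[21] read 'b'  n1⇒n2 (fail-walked)
[22] read 'a'  n2⇒n1 (fail-walked)  → match P0@[22:22]
[23] read 'a'  n1⇒n1 (fail-walked)  → match P0@[23:23]
[24] read 'c'  n1⇒n0 (fail-walked)
[25] read 'd'  n0⇒n0
[26] read 'a'  n0⇒n1  → match P0@[26:26]
[27] read 'a'  n1⇒n1 (fail-walked)  → match P0@[27:27]
[28] read 'a'  n1⇒n1 (fail-walked)  → match P0@[28:28]
[29] read 'c'  n1⇒n0 (fail-walked)
[30] read 'd'  n0⇒n0
[31] read 'a'  n0⇒n1  → match P0@[31:31]
[32] read 'b'  n1⇒n2 (fail-walked)
[33] read 'b'  n2⇒n3
[34] read 'a'  n3⇒n1 (fail-walked)  → match P0@[34:34]
[35] read 'b'  n1⇒n2 (fail-walked)
[36] read 'b'  n2⇒n3
[37] read 'd'  n3⇒n4  → match P1@[35:37]
[38] read 'c'  n4⇒n0 (fail-walked)
[39] read 'b'  n0⇒n2
[40] read 'b'  n2⇒n3
[41] read 'd'  n3⇒n4  → match P1@[39:41]
[42] read 'c'  n4⇒n0 (fail-walked)
[43] read 'b'  n0⇒n2
[44] read 'b'  n2⇒n3
[45] read 'd'  n3⇒n4  → match P1@[43:45]
[46] read 'b'  n4⇒n2 (fail-walked)
[47] read 'b'  n2⇒n3
[48] read 'd'  n3⇒n4  → match P1@[46:48]
[49] read 'b'  n4⇒n2 (fail-walked)
[50] read 'd'  n2⇒n0 (fail-walked)
[51] read 'a'  n0⇒n1  → match P0@[51:51]
[52] read 'a'  n1⇒n1 (fail-walked)  → match P0@[52:52]
[53] read 'b'  n1⇒n2 (fail-walked)
[54] read 'd'  n2⇒n0 (fail-walked)
[55] read 'a'  n0⇒n1  → match P0@[55:55]
[56] read 'c'  n1⇒n0 (fail-walked)
[57] read 'c'  n0⇒n0
[58] read 'b'  n0⇒n2
[59] read 'b'  n2⇒n3
[60] read 'd'  n3⇒n4  → match P1@[58:60]
[61] read 'd'  n4⇒n0 (fail-walked)
[62] read 'a'  n0⇒n1  → match P0@[62:62]

Result: [[1,0],[2,0],[5,1],[6,0],[10,1],[11,0],[12,0],[15,1],[19,1],[20,0],[22,0],[23,0],[26,0],[27,0],[28,0],[31,0],[34,0],[37,1],[41,1],[45,1],[48,1],[51,0],[52,0],[55,0],[60,1],[62,0]]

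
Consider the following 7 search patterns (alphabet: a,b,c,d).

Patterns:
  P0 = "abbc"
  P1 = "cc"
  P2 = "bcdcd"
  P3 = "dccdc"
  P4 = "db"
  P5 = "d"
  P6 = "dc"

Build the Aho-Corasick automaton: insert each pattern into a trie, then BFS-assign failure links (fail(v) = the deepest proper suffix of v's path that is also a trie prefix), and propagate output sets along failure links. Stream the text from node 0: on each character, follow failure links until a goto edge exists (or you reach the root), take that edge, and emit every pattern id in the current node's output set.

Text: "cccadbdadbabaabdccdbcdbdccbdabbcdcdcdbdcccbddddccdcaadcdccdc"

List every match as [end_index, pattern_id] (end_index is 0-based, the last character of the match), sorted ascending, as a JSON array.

Construct AC machine:
Trie (insert patterns):
  0='ε' goto a→1 b→7 c→5 d→12
  1='a' goto b→2
  2='ab' goto b→3
  3='abb' goto c→4
  4='abbc' goto ·  ←P0
  5='c' goto c→6
  6='cc' goto ·  ←P1
  7='b' goto c→8
  8='bc' goto d→9
  9='bcd' goto c→10
  10='bcdc' goto d→11
  11='bcdcd' goto ·  ←P2
  12='d' goto b→17 c→13  ←P5
  13='dc' goto c→14  ←P6
  14='dcc' goto d→15
  15='dccd' goto c→16
  16='dccdc' goto ·  ←P3
  17='db' goto ·  ←P4

Failure links (BFS by depth):
  n1('a'): parent n0 fail=0; on 'a' 0 → fail=0;  out ∅∪∅=∅
  n5('c'): parent n0 fail=0; on 'c' 0 → fail=0;  out ∅∪∅=∅
  n7('b'): parent n0 fail=0; on 'b' 0 → fail=0;  out ∅∪∅=∅
  n12('d'): parent n0 fail=0; on 'd' 0 → fail=0;  out {5}∪∅={5}
  n2('ab'): parent n1 fail=0; on 'b' 0 → fail=7;  out ∅∪∅=∅
  n6('cc'): parent n5 fail=0; on 'c' 0 → fail=5;  out {1}∪∅={1}
  n8('bc'): parent n7 fail=0; on 'c' 0 → fail=5;  out ∅∪∅=∅
  n13('dc'): parent n12 fail=0; on 'c' 0 → fail=5;  out {6}∪∅={6}
  n17('db'): parent n12 fail=0; on 'b' 0 → fail=7;  out {4}∪∅={4}
  n3('abb'): parent n2 fail=7; on 'b' 7→0 → fail=7;  out ∅∪∅=∅
  n9('bcd'): parent n8 fail=5; on 'd' 5→0 → fail=12;  out ∅∪{5}={5}
  n14('dcc'): parent n13 fail=5; on 'c' 5 → fail=6;  out ∅∪{1}={1}
  n4('abbc'): parent n3 fail=7; on 'c' 7 → fail=8;  out {0}∪∅={0}
  n10('bcdc'): parent n9 fail=12; on 'c' 12 → fail=13;  out ∅∪{6}={6}
  n15('dccd'): parent n14 fail=6; on 'd' 6→5→0 → fail=12;  out ∅∪{5}={5}
  n11('bcdcd'): parent n10 fail=13; on 'd' 13→5→0 → fail=12;  out {2}∪{5}={2,5}
  n16('dccdc'): parent n15 fail=12; on 'c' 12 → fail=13;  out {3}∪{6}={3,6}

Text stream:
[0] read 'c'  n0⇒n5
[1] read 'c'  n5⇒n6  emit P1@[0:1]
[2] read 'c'  n6⇒n6 (via fail)  emit P1@[1:2]
[3] read 'a'  n6⇒n1 (via fail)
[4] read 'd'  n1⇒n12 (via fail)  emit P5@[4:4]
[5] read 'b'  n12⇒n17  emit P4@[4:5]
[6] read 'd'  n17⇒n12 (via fail)  emit P5@[6:6]
[7] read 'a'  n12⇒n1 (via fail)
[8] read 'd'  n1⇒n12 (via fail)  emit P5@[8:8]
[9] read 'b'  n12⇒n17  emit P4@[8:9]
[10] read 'a'  n17⇒n1 (via fail)
[11] read 'b'  n1⇒n2
[12] read 'a'  n2⇒n1 (via fail)
[13] read 'a'  n1⇒n1 (via fail)
[14] read 'b'  n1⇒n2
[15] read 'd'  n2⇒n12 (via fail)  emit P5@[15:15]
[16] read 'c'  n12⇒n13  emit P6@[15:16]
[17] read 'c'  n13⇒n14  emit P1@[16:17]
[18] read 'd'  n14⇒n15  emit P5@[18:18]
[19] read 'b'  n15⇒n17 (via fail)  emit P4@[18:19]
[20] read 'c'  n17⇒n8 (via fail)
[21] read 'd'  n8⇒n9  emit P5@[21:21]
[22] read 'b'  n9⇒n17 (via fail)  emit P4@[21:22]
[23] read 'd'  n17⇒n12 (via fail)  emit P5@[23:23]
[24] read 'c'  n12⇒n13  emit P6@[23:24]
[25] read 'c'  n13⇒n14  emit P1@[24:25]
[26] read 'b'  n14⇒n7 (via fail)
[27] read 'd'  n7⇒n12 (via fail)  emit P5@[27:27]
[28] read 'a'  n12⇒n1 (via fail)
[29] read 'b'  n1⇒n2
[30] read 'b'  n2⇒n3
[31] read 'c'  n3⇒n4  emit P0@[28:31]
[32] read 'd'  n4⇒n9 (via fail)  emit P5@[32:32]
[33] read 'c'  n9⇒n10  emit P6@[32:33]
[34] read 'd'  n10⇒n11  emit P2@[30:34],P5@[34:34]
[35] read 'c'  n11⇒n13 (via fail)  emit P6@[34:35]
[36] read 'd'  n13⇒n12 (via fail)  emit P5@[36:36]
[37] read 'b'  n12⇒n17  emit P4@[36:37]
[38] read 'd'  n17⇒n12 (via fail)  emit P5@[38:38]
[39] read 'c'  n12⇒n13  emit P6@[38:39]
[40] read 'c'  n13⇒n14  emit P1@[39:40]
[41] read 'c'  n14⇒n6 (via fail)  emit P1@[40:41]
[42] read 'b'  n6⇒n7 (via fail)
[43] read 'd'  n7⇒n12 (via fail)  emit P5@[43:43]
[44] read 'd'  n12⇒n12 (via fail)  emit P5@[44:44]
[45] read 'd'  n12⇒n12 (via fail)  emit P5@[45:45]
[46] read 'd'  n12⇒n12 (via fail)  emit P5@[46:46]
[47] read 'c'  n12⇒n13  emit P6@[46:47]
[48] read 'c'  n13⇒n14  emit P1@[47:48]
[49] read 'd'  n14⇒n15  emit P5@[49:49]
[50] read 'c'  n15⇒n16  emit P3@[46:50],P6@[49:50]
[51] read 'a'  n16⇒n1 (via fail)
[52] read 'a'  n1⇒n1 (via fail)
[53] read 'd'  n1⇒n12 (via fail)  emit P5@[53:53]
[54] read 'c'  n12⇒n13  emit P6@[53:54]
[55] read 'd'  n13⇒n12 (via fail)  emit P5@[55:55]
[56] read 'c'  n12⇒n13  emit P6@[55:56]
[57] read 'c'  n13⇒n14  emit P1@[56:57]
[58] read 'd'  n14⇒n15  emit P5@[58:58]
[59] read 'c'  n15⇒n16  emit P3@[55:59],P6@[58:59]

All matches (sorted): [[1,1],[2,1],[4,5],[5,4],[6,5],[8,5],[9,4],[15,5],[16,6],[17,1],[18,5],[19,4],[21,5],[22,4],[23,5],[24,6],[25,1],[27,5],[31,0],[32,5],[33,6],[34,2],[34,5],[35,6],[36,5],[37,4],[38,5],[39,6],[40,1],[41,1],[43,5],[44,5],[45,5],[46,5],[47,6],[48,1],[49,5],[50,3],[50,6],[53,5],[54,6],[55,5],[56,6],[57,1],[58,5],[59,3],[59,6]]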